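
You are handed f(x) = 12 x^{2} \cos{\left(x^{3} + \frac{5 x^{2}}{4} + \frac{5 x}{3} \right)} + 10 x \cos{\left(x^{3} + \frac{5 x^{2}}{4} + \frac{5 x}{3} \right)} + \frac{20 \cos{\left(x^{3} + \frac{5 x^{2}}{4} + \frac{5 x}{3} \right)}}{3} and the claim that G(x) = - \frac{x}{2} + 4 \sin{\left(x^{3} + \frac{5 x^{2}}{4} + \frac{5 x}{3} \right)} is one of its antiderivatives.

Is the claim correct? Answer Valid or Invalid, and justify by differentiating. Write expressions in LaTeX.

Invalid: d/dx[G] - f = - \frac{1}{2}, which is not 0.

d/dx[G] = 12 x^{2} \cos{\left(x^{3} + \frac{5 x^{2}}{4} + \frac{5 x}{3} \right)} + 10 x \cos{\left(x^{3} + \frac{5 x^{2}}{4} + \frac{5 x}{3} \right)} + \frac{20 \cos{\left(x^{3} + \frac{5 x^{2}}{4} + \frac{5 x}{3} \right)}}{3} - \frac{1}{2}
d/dx[G] - f(x) = - \frac{1}{2} != 0.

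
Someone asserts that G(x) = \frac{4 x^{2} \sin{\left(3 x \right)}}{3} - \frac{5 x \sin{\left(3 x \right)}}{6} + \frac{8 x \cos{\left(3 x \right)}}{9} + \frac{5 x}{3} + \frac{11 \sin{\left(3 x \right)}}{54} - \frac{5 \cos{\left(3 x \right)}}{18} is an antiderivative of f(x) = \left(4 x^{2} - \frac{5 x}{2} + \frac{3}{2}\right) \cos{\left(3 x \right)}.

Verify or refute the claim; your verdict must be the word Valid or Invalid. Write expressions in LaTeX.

d/dx[G] = 4 x^{2} \cos{\left(3 x \right)} - \frac{5 x \cos{\left(3 x \right)}}{2} + \frac{3 \cos{\left(3 x \right)}}{2} + \frac{5}{3}
d/dx[G] - f(x) = \frac{5}{3} != 0.

Invalid: d/dx[G] - f = \frac{5}{3}, which is not 0.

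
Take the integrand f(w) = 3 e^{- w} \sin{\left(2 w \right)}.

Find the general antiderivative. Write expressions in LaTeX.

F(w) = \frac{3 \left(- \sin{\left(2 w \right)} - 2 \cos{\left(2 w \right)}\right) e^{- w}}{5} + C

An antiderivative F(w) passes only if d/dw[F] lands on f(w) exactly.
Check: d/dw[\frac{3 \left(- \sin{\left(2 w \right)} - 2 \cos{\left(2 w \right)}\right) e^{- w}}{5}] = 3 e^{- w} \sin{\left(2 w \right)} = f(w).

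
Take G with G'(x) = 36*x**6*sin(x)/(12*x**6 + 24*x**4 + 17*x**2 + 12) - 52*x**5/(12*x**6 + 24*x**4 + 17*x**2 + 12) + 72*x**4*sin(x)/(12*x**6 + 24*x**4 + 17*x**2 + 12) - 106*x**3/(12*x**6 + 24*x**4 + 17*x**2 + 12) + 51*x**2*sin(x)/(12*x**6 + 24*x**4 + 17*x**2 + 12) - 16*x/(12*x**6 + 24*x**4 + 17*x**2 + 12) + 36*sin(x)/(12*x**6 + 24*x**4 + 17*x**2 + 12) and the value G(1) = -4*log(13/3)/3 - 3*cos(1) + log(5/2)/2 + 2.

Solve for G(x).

G(x) = log(x**2 + 3/2)/2 - 4*log(2*x**4 + x**2 + 4/3)/3 - 3*cos(x) + 2

The integrand splits into summands that can be handled one at a time.
A general antiderivative is log(x**2 + 3/2)/2 - 4*log(2*x**4 + x**2 + 4/3)/3 - 3*cos(x) + C.
The condition gives C = -4*log(13/3)/3 - 3*cos(1) + log(5/2)/2 + 2 - (-4*log(13/3)/3 - 3*cos(1) + log(5/2)/2) = 2.
So G(x) = log(x**2 + 3/2)/2 - 4*log(2*x**4 + x**2 + 4/3)/3 - 3*cos(x) + 2.
Check: d/dx[log(x**2 + 3/2)/2 - 4*log(2*x**4 + x**2 + 4/3)/3 - 3*cos(x) + 2] = (36*x**6*sin(x) - 52*x**5 + 72*x**4*sin(x) - 106*x**3 + 51*x**2*sin(x) - 16*x + 36*sin(x))/(12*x**6 + 24*x**4 + 17*x**2 + 12), which equals G'(x).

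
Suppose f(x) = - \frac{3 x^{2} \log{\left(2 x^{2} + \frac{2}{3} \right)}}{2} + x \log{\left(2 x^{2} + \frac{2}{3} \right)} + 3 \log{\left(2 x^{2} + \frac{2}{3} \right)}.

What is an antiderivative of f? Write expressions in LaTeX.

An antiderivative is F(x) = - \frac{x^{3} \log{\left(2 x^{2} + \frac{2}{3} \right)}}{2} + \frac{x^{3}}{3} + \frac{x^{2} \log{\left(2 x^{2} + \frac{2}{3} \right)}}{2} - \frac{x^{2}}{2} + 3 x \log{\left(2 x^{2} + \frac{2}{3} \right)} - \frac{19 x}{3} + \frac{\log{\left(x^{2} + \frac{1}{3} \right)}}{6} + \frac{19 \sqrt{3} \operatorname{atan}{\left(\sqrt{3} x \right)}}{9}.

Integrate term by term and add the pieces.
Check: d/dx[- \frac{x^{3} \log{\left(2 x^{2} + \frac{2}{3} \right)}}{2} + \frac{x^{3}}{3} + \frac{x^{2} \log{\left(2 x^{2} + \frac{2}{3} \right)}}{2} - \frac{x^{2}}{2} + 3 x \log{\left(2 x^{2} + \frac{2}{3} \right)} - \frac{19 x}{3} + \frac{\log{\left(x^{2} + \frac{1}{3} \right)}}{6} + \frac{19 \sqrt{3} \operatorname{atan}{\left(\sqrt{3} x \right)}}{9}] = - \frac{3 x^{2} \log{\left(x^{2} + \frac{1}{3} \right)}}{2} - \frac{3 x^{2} \log{\left(2 \right)}}{2} + x \log{\left(x^{2} + \frac{1}{3} \right)} + x \log{\left(2 \right)} + 3 \log{\left(x^{2} + \frac{1}{3} \right)} + 3 \log{\left(2 \right)}, which equals f(x).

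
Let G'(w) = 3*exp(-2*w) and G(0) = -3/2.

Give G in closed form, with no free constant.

A candidate passes only if d/dw[G] lands on the given G'(w) exactly.
A general antiderivative is -3*exp(-2*w)/2 + C.
The condition gives C = -3/2 - (-3/2) = 0.
So G(w) = -3*exp(-2*w)/2.
Check: d/dw[-3*exp(-2*w)/2] = 3*exp(-2*w) = G'(w).

G(w) = -3*exp(-2*w)/2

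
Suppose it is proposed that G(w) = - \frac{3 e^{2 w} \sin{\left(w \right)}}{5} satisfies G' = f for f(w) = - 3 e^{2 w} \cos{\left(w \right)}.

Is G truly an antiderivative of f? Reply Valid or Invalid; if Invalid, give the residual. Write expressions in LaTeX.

d/dw[G] = - \frac{6 e^{2 w} \sin{\left(w \right)}}{5} - \frac{3 e^{2 w} \cos{\left(w \right)}}{5}
d/dw[G] - f(w) = - \frac{6 e^{2 w} \sin{\left(w \right)}}{5} + \frac{12 e^{2 w} \cos{\left(w \right)}}{5} != 0.

Invalid: d/dw[G] - f = - \frac{6 e^{2 w} \sin{\left(w \right)}}{5} + \frac{12 e^{2 w} \cos{\left(w \right)}}{5}, which is not 0.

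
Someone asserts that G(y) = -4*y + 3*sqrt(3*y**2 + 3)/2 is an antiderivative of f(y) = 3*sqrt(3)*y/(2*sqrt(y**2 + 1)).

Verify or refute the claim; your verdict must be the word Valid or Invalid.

Invalid: d/dy[G] - f = -4, which is not 0.

d/dy[G] = (3*sqrt(3)*y - 8*sqrt(y**2 + 1))/(2*sqrt(y**2 + 1))
d/dy[G] - f(y) = -4 != 0.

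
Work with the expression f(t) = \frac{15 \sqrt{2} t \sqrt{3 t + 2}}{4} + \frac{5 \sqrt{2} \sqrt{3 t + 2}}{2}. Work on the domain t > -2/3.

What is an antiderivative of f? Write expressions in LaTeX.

The integrand splits into summands that can be handled one at a time.
Check: d/dt[\frac{\sqrt{2} \left(9 t^{2} \sqrt{3 t + 2} + 12 t \sqrt{3 t + 2} + 4 \sqrt{3 t + 2}\right)}{6}] = \frac{45 \sqrt{2} t^{2} + 60 \sqrt{2} t + 20 \sqrt{2}}{4 \sqrt{3 t + 2}}, which equals f(t).

An antiderivative is F(t) = \frac{\sqrt{2} \left(9 t^{2} \sqrt{3 t + 2} + 12 t \sqrt{3 t + 2} + 4 \sqrt{3 t + 2}\right)}{6}.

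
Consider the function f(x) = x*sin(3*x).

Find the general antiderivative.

F(x) = -(3*x*cos(3*x) - sin(3*x))/9 + C

Any candidate F(x) must reproduce f(x) exactly when differentiated.
Check: d/dx[-(3*x*cos(3*x) - sin(3*x))/9] = x*sin(3*x) = f(x).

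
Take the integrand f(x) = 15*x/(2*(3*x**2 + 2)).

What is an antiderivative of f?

An antiderivative is F(x) = 5*log(2*x**2 + 4/3)/4.

f matches the chain-rule pattern g'(h)*h' with inner function h(x) = 2*x**2 + 4/3; substituting u = h(x) collapses the integral.
Check: d/dx[5*log(2*x**2 + 4/3)/4] = 15*x/(6*x**2 + 4), which equals f(x).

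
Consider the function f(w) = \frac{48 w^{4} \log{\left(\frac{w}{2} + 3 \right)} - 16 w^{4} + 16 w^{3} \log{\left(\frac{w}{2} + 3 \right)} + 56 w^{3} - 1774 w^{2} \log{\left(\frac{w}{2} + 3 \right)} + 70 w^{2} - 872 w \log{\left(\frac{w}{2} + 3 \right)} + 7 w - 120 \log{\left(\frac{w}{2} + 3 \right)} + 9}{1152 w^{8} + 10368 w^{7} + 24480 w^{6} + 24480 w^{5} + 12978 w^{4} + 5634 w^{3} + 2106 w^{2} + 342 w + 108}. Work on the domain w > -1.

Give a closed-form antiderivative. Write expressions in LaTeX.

Any candidate F(w) must reproduce f(w) exactly when differentiated.
Check: d/dw[- \frac{3 \left(\frac{2 w}{3} - 3\right) \log{\left(\frac{w}{2} + 3 \right)}}{4 \left(3 w + 3\right)^{2} \left(4 w^{2} + \frac{1}{2}\right)}] = \frac{48 w^{4} \log{\left(\frac{w}{2} + 3 \right)} - 16 w^{4} + 16 w^{3} \log{\left(\frac{w}{2} + 3 \right)} + 56 w^{3} - 1774 w^{2} \log{\left(\frac{w}{2} + 3 \right)} + 70 w^{2} - 872 w \log{\left(\frac{w}{2} + 3 \right)} + 7 w - 120 \log{\left(\frac{w}{2} + 3 \right)} + 9}{1152 w^{8} + 10368 w^{7} + 24480 w^{6} + 24480 w^{5} + 12978 w^{4} + 5634 w^{3} + 2106 w^{2} + 342 w + 108} = f(w).

An antiderivative is F(w) = - \frac{3 \left(\frac{2 w}{3} - 3\right) \log{\left(\frac{w}{2} + 3 \right)}}{4 \left(3 w + 3\right)^{2} \left(4 w^{2} + \frac{1}{2}\right)}.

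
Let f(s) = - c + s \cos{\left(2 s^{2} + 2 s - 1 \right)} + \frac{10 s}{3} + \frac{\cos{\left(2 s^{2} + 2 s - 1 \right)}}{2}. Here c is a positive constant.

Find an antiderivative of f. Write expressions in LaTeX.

An antiderivative is F(s) = - c s + \frac{5 s^{2}}{3} + \frac{\sin{\left(2 s^{2} + 2 s - 1 \right)}}{4}.

The integrand splits into summands that can be handled one at a time.
Check: d/ds[- c s + \frac{5 s^{2}}{3} + \frac{\sin{\left(2 s^{2} + 2 s - 1 \right)}}{4}] = - c + s \cos{\left(2 s^{2} + 2 s - 1 \right)} + \frac{10 s}{3} + \frac{\cos{\left(2 s^{2} + 2 s - 1 \right)}}{2} = f(s).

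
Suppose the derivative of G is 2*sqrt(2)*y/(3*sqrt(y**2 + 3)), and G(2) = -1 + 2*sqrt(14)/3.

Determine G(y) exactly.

The substitution u = 2*y**2 + 6 works: G'(y) is exactly (dG/du)*(du/dy) for that inner function.
A general antiderivative is 2*sqrt(2*y**2 + 6)/3 + C.
The condition gives C = -1 + 2*sqrt(14)/3 - (2*sqrt(14)/3) = -1.
So G(y) = (2*sqrt(2)*sqrt(y**2 + 3) - 3)/3.
Check: d/dy[(2*sqrt(2)*sqrt(y**2 + 3) - 3)/3] = 2*sqrt(2)*y/(3*sqrt(y**2 + 3)) = G'(y).

G(y) = (2*sqrt(2)*sqrt(y**2 + 3) - 3)/3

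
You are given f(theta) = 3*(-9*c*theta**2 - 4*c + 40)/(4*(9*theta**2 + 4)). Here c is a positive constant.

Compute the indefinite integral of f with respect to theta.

F(theta) = -3*c*theta/4 + 5*atan(3*theta/2) + C

A candidate is checked by its d/dtheta: the result must match f(theta).
Check: d/dtheta[-3*c*theta/4 + 5*atan(3*theta/2)] = (-27*c*theta**2 - 12*c + 120)/(36*theta**2 + 16), which equals f(theta).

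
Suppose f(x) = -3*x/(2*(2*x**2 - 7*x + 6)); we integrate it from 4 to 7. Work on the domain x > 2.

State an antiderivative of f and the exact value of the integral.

Factor the denominator (2*(x - 2)*(2*x - 3)) and decompose: f = 9/(2*(2*x - 3)) - 3/(x - 2); each piece integrates to a log, atan, or power term.
F(x) = -3*(4*log(x - 2) - 3*log(x - 3/2))/4 is an antiderivative of f.
Check: d/dx[-3*(4*log(x - 2) - 3*log(x - 3/2))/4] = -3*x/(4*x**2 - 14*x + 12), which equals f(x).
F(7) = -3*log(5) + 9*log(11/2)/4; F(4) = -3*log(2) + 9*log(5/2)/4.
Integral = F(7) - F(4) = -3*log(5) - 9*log(5/2)/4 + 3*log(2) + 9*log(11/2)/4.

Antiderivative: F(x) = -3*(4*log(x - 2) - 3*log(x - 3/2))/4; value = -3*log(5) - 9*log(5/2)/4 + 3*log(2) + 9*log(11/2)/4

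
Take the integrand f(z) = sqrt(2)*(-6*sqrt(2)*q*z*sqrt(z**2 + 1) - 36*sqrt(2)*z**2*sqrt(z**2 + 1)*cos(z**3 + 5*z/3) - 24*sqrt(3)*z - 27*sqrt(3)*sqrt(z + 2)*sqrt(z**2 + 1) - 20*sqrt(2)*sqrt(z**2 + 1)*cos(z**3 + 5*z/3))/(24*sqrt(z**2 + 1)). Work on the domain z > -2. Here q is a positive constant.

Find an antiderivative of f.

An antiderivative is F(z) = -q*z**2/4 - (3*z/2 + 3)**(3/2) - 2*sqrt(3*z**2/2 + 3/2) - sin(z**3 + 5*z/3).

Since d/dz undoes antidifferentiation here, F'(z) = f(z) is required of F(z).
Check: d/dz[-q*z**2/4 - (3*z/2 + 3)**(3/2) - 2*sqrt(3*z**2/2 + 3/2) - sin(z**3 + 5*z/3)] = sqrt(2)*(-6*sqrt(2)*q*z*sqrt(z**2 + 1) - 36*sqrt(2)*z**2*sqrt(z**2 + 1)*cos(z**3 + 5*z/3) - 24*sqrt(3)*z - 27*sqrt(3)*sqrt(z + 2)*sqrt(z**2 + 1) - 20*sqrt(2)*sqrt(z**2 + 1)*cos(z**3 + 5*z/3))/(24*sqrt(z**2 + 1)) = f(z).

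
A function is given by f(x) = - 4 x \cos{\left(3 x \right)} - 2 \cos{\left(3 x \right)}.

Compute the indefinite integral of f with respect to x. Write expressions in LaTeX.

F(x) = - \frac{4 x \sin{\left(3 x \right)}}{3} - \frac{2 \sin{\left(3 x \right)}}{3} - \frac{4 \cos{\left(3 x \right)}}{9} + C

Integrate term by term and add the pieces.
Check: d/dx[- \frac{4 x \sin{\left(3 x \right)}}{3} - \frac{2 \sin{\left(3 x \right)}}{3} - \frac{4 \cos{\left(3 x \right)}}{9}] = - 4 x \cos{\left(3 x \right)} - 2 \cos{\left(3 x \right)} = f(x).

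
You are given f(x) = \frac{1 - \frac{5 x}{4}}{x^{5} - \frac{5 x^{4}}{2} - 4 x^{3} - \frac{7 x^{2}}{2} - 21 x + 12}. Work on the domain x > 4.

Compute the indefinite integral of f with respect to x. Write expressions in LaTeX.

Factor the denominator (2 \left(x - 4\right) \left(x + 2\right) \left(2 x - 1\right) \left(x^{2} + 3\right)) and decompose: f = - \frac{5 x - 56}{494 \left(x^{2} + 3\right)} - \frac{12}{455 \left(2 x - 1\right)} + \frac{1}{30 \left(x + 2\right)} - \frac{4}{399 \left(x - 4\right)}; each piece integrates to a log, atan, or power term.
Check: d/dx[- \frac{4 \log{\left(x - 4 \right)}}{399} - \frac{6 \log{\left(x - \frac{1}{2} \right)}}{455} + \frac{\log{\left(x + 2 \right)}}{30} - \frac{5 \log{\left(x^{2} + 3 \right)}}{988} + \frac{28 \sqrt{3} \operatorname{atan}{\left(\frac{\sqrt{3} x}{3} \right)}}{741}] = \frac{4 - 5 x}{4 x^{5} - 10 x^{4} - 16 x^{3} - 14 x^{2} - 84 x + 48}, which equals f(x).

F(x) = - \frac{4 \log{\left(x - 4 \right)}}{399} - \frac{6 \log{\left(x - \frac{1}{2} \right)}}{455} + \frac{\log{\left(x + 2 \right)}}{30} - \frac{5 \log{\left(x^{2} + 3 \right)}}{988} + \frac{28 \sqrt{3} \operatorname{atan}{\left(\frac{\sqrt{3} x}{3} \right)}}{741} + C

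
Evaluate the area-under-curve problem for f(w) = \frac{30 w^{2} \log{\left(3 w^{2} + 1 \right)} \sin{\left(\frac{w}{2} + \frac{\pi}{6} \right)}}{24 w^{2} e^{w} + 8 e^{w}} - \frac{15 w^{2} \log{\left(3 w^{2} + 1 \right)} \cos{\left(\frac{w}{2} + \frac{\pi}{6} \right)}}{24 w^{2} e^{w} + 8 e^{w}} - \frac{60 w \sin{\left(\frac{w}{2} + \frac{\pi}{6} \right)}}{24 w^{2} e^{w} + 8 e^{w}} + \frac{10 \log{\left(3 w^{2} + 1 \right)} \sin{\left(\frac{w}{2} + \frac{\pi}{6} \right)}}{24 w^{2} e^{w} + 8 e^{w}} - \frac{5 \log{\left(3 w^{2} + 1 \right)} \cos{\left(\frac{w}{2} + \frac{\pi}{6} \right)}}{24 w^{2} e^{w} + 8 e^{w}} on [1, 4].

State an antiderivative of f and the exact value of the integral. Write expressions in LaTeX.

The integrand splits into summands that can be handled one at a time.
F(w) = - \frac{5 e^{- w} \log{\left(3 w^{2} + 1 \right)} \sin{\left(\frac{w}{2} + \frac{\pi}{6} \right)}}{4} is an antiderivative of f.
Check: d/dw[- \frac{5 e^{- w} \log{\left(3 w^{2} + 1 \right)} \sin{\left(\frac{w}{2} + \frac{\pi}{6} \right)}}{4}] = \frac{30 w^{2} \log{\left(3 w^{2} + 1 \right)} \sin{\left(\frac{w}{2} + \frac{\pi}{6} \right)} - 15 w^{2} \log{\left(3 w^{2} + 1 \right)} \cos{\left(\frac{w}{2} + \frac{\pi}{6} \right)} - 60 w \sin{\left(\frac{w}{2} + \frac{\pi}{6} \right)} + 10 \log{\left(3 w^{2} + 1 \right)} \sin{\left(\frac{w}{2} + \frac{\pi}{6} \right)} - 5 \log{\left(3 w^{2} + 1 \right)} \cos{\left(\frac{w}{2} + \frac{\pi}{6} \right)}}{24 w^{2} e^{w} + 8 e^{w}}, which equals f(w).
F(4) = - \frac{5 \log{\left(49 \right)} \sin{\left(\frac{\pi}{6} + 2 \right)}}{4 e^{4}}; F(1) = - \frac{5 \log{\left(4 \right)} \sin{\left(\frac{1}{2} + \frac{\pi}{6} \right)}}{4 e}.
Integral = F(4) - F(1) = - \frac{5 \log{\left(49 \right)} \sin{\left(\frac{\pi}{6} + 2 \right)}}{4 e^{4}} + \frac{5 \log{\left(4 \right)} \sin{\left(\frac{1}{2} + \frac{\pi}{6} \right)}}{4 e}.

Antiderivative: F(w) = - \frac{5 e^{- w} \log{\left(3 w^{2} + 1 \right)} \sin{\left(\frac{w}{2} + \frac{\pi}{6} \right)}}{4}; value = - \frac{5 \log{\left(49 \right)} \sin{\left(\frac{\pi}{6} + 2 \right)}}{4 e^{4}} + \frac{5 \log{\left(4 \right)} \sin{\left(\frac{1}{2} + \frac{\pi}{6} \right)}}{4 e}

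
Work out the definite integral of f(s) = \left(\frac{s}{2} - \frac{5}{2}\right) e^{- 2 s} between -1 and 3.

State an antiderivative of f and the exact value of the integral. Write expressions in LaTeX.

Antiderivative: F(s) = \frac{\left(9 - 2 s\right) e^{- 2 s}}{8}; value = - \frac{11 e^{2}}{8} + \frac{3}{8 e^{6}}

Recognize the product-rule pattern: f = u'v + uv' with u = \frac{9}{8} - \frac{s}{4}, v = e^{- 2 s}, so integration by parts undoes it.
F(s) = \frac{\left(9 - 2 s\right) e^{- 2 s}}{8} is an antiderivative of f.
Check: d/ds[\frac{\left(9 - 2 s\right) e^{- 2 s}}{8}] = \frac{\left(s - 5\right) e^{- 2 s}}{2}, which equals f(s).
F(3) = \frac{3}{8 e^{6}}; F(-1) = \frac{11 e^{2}}{8}.
Integral = F(3) - F(-1) = - \frac{11 e^{2}}{8} + \frac{3}{8 e^{6}}.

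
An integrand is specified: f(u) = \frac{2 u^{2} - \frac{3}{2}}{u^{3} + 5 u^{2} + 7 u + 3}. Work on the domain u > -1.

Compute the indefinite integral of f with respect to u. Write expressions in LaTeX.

Factor the denominator (2 \left(u + 1\right)^{2} \left(u + 3\right)) and decompose: f = \frac{33}{8 \left(u + 3\right)} - \frac{17}{8 \left(u + 1\right)} + \frac{1}{4 \left(u + 1\right)^{2}}; each piece integrates to a log, atan, or power term.
Check: d/du[\frac{- 17 u \log{\left(u + 1 \right)} + 33 u \log{\left(u + 3 \right)} - 17 \log{\left(u + 1 \right)} + 33 \log{\left(u + 3 \right)} - 2}{8 u + 8}] = \frac{4 u^{2} - 3}{2 u^{3} + 10 u^{2} + 14 u + 6}, which equals f(u).

F(u) = \frac{- 17 u \log{\left(u + 1 \right)} + 33 u \log{\left(u + 3 \right)} - 17 \log{\left(u + 1 \right)} + 33 \log{\left(u + 3 \right)} - 2}{8 u + 8} + C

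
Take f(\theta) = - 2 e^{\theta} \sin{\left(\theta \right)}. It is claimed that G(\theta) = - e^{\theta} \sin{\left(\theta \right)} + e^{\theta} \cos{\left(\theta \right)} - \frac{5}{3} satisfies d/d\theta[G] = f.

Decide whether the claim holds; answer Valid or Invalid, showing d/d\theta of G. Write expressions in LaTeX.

d/d\theta[G] = - 2 e^{\theta} \sin{\left(\theta \right)}
This equals f(\theta) exactly, so the claim holds.

Valid - differentiating G returns exactly f.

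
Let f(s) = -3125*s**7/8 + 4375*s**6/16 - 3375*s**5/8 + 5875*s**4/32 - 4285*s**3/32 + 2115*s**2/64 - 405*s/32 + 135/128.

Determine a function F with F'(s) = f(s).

f matches the chain-rule pattern g'(h)*h' with inner function h(s) = 5*s**2/2 - s/2 + 3/4; substituting u = h(s) collapses the integral.
Check: d/ds[-3125*s**8/64 + 625*s**7/16 - 1125*s**6/16 + 1175*s**5/32 - 4285*s**4/128 + 705*s**3/64 - 405*s**2/64 + 135*s/128] = -3125*s**7/8 + 4375*s**6/16 - 3375*s**5/8 + 5875*s**4/32 - 4285*s**3/32 + 2115*s**2/64 - 405*s/32 + 135/128 = f(s).

An antiderivative is F(s) = -3125*s**8/64 + 625*s**7/16 - 1125*s**6/16 + 1175*s**5/32 - 4285*s**4/128 + 705*s**3/64 - 405*s**2/64 + 135*s/128.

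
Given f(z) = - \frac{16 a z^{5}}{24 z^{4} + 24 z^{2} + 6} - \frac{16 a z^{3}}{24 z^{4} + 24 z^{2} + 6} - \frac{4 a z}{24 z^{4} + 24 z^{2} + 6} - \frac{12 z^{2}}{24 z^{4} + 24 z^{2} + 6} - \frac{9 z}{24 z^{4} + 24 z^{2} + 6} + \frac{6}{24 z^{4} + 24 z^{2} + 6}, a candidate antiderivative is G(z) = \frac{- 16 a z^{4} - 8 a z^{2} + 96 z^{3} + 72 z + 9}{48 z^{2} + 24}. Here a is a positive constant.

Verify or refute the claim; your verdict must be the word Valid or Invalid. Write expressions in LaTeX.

d/dz[G] = \frac{- 16 a z^{5} - 16 a z^{3} - 4 a z + 48 z^{4} + 36 z^{2} - 9 z + 18}{24 z^{4} + 24 z^{2} + 6}
d/dz[G] - f(z) = 2 != 0.

Invalid: d/dz[G] - f = 2, which is not 0.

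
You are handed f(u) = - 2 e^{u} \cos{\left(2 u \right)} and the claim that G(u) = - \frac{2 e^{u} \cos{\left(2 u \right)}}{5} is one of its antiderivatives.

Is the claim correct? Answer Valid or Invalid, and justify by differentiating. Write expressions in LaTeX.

Invalid: d/du[G] - f = \frac{4 e^{u} \sin{\left(2 u \right)}}{5} + \frac{8 e^{u} \cos{\left(2 u \right)}}{5}, which is not 0.

d/du[G] = \frac{4 e^{u} \sin{\left(2 u \right)}}{5} - \frac{2 e^{u} \cos{\left(2 u \right)}}{5}
d/du[G] - f(u) = \frac{4 e^{u} \sin{\left(2 u \right)}}{5} + \frac{8 e^{u} \cos{\left(2 u \right)}}{5} != 0.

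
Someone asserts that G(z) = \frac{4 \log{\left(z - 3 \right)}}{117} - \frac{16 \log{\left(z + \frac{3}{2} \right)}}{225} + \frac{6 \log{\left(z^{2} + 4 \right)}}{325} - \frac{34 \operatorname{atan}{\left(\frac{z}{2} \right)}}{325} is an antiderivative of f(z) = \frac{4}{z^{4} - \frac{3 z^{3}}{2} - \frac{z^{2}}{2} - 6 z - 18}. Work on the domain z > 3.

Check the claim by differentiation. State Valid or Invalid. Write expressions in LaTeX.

d/dz[G] = \frac{4}{2 z^{4} - 3 z^{3} - z^{2} - 12 z - 36}
d/dz[G] - f(z) = - \frac{4}{2 z^{4} - 3 z^{3} - z^{2} - 12 z - 36} != 0.

Invalid: d/dz[G] - f = - \frac{4}{2 z^{4} - 3 z^{3} - z^{2} - 12 z - 36}, which is not 0.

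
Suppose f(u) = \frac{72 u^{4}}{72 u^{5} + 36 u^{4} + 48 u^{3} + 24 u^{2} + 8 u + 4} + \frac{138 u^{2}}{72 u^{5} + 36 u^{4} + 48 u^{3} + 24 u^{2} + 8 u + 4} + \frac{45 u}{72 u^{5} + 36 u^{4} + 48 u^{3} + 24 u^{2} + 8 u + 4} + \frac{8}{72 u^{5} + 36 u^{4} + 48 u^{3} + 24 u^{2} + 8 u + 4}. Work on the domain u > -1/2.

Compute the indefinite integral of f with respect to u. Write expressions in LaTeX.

F(u) = \log{\left(u + \frac{1}{2} \right)} - \frac{5}{8 u^{2} + \frac{8}{3}} + C

The integrand splits into summands that can be handled one at a time.
Check: d/du[\log{\left(u + \frac{1}{2} \right)} - \frac{5}{8 u^{2} + \frac{8}{3}}] = \frac{72 u^{4} + 138 u^{2} + 45 u + 8}{72 u^{5} + 36 u^{4} + 48 u^{3} + 24 u^{2} + 8 u + 4}, which equals f(u).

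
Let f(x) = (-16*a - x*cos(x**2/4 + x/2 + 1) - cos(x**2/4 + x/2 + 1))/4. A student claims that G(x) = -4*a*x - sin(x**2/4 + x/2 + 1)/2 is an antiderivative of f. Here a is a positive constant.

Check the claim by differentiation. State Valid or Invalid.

d/dx[G] = -4*a - x*cos(x**2/4 + x/2 + 1)/4 - cos(x**2/4 + x/2 + 1)/4
This equals f(x) exactly, so the claim holds.

Valid. The derivative of G reproduces f.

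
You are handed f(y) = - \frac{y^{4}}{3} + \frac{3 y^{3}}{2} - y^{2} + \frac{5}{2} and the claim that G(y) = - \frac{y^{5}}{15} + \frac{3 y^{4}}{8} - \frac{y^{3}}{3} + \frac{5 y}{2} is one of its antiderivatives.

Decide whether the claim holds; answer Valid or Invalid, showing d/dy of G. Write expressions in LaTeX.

Valid - differentiating G returns exactly f.

d/dy[G] = - \frac{y^{4}}{3} + \frac{3 y^{3}}{2} - y^{2} + \frac{5}{2}
This equals f(y) exactly, so the claim holds.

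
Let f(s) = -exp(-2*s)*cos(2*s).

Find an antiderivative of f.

Since d/ds undoes antidifferentiation here, F'(s) = f(s) is required of F(s).
Check: d/ds[-exp(-2*s)*sin(2*s)/4 + exp(-2*s)*cos(2*s)/4] = -exp(-2*s)*cos(2*s) = f(s).

An antiderivative is F(s) = -exp(-2*s)*sin(2*s)/4 + exp(-2*s)*cos(2*s)/4.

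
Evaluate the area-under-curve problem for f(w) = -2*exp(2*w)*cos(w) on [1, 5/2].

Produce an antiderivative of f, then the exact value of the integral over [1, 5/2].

Any candidate F(w) must reproduce f(w) exactly when differentiated.
F(w) = -2*exp(2*w)*sin(w)/5 - 4*exp(2*w)*cos(w)/5 is an antiderivative of f.
Check: d/dw[-2*exp(2*w)*sin(w)/5 - 4*exp(2*w)*cos(w)/5] = -2*exp(2*w)*cos(w) = f(w).
F(5/2) = -2*exp(5)*sin(5/2)/5 - 4*exp(5)*cos(5/2)/5; F(1) = -4*exp(2)*cos(1)/5 - 2*exp(2)*sin(1)/5.
Integral = F(5/2) - F(1) = -2*exp(5)*sin(5/2)/5 + 2*exp(2)*sin(1)/5 + 4*exp(2)*cos(1)/5 - 4*exp(5)*cos(5/2)/5.

Antiderivative: F(w) = -2*exp(2*w)*sin(w)/5 - 4*exp(2*w)*cos(w)/5; value = -2*exp(5)*sin(5/2)/5 + 2*exp(2)*sin(1)/5 + 4*exp(2)*cos(1)/5 - 4*exp(5)*cos(5/2)/5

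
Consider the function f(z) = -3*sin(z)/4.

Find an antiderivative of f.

Recover f(z) by differentiating a candidate F(z); any mismatch rules it out.
Check: d/dz[3*cos(z)/4] = -3*sin(z)/4 = f(z).

An antiderivative is F(z) = 3*cos(z)/4.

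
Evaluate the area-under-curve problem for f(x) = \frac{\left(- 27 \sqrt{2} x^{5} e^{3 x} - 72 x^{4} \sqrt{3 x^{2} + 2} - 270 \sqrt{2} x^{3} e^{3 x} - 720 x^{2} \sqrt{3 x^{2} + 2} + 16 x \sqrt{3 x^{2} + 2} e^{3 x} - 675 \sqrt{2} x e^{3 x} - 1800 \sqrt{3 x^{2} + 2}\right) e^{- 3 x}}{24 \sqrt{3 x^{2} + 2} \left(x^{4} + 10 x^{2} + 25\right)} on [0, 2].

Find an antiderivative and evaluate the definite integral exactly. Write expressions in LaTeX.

Antiderivative: F(x) = - \frac{3 \sqrt{\frac{3 x^{2}}{2} + 1}}{4} + e^{- 3 x} - \frac{1}{3 \left(x^{2} + 5\right)}; value = - \frac{3 \sqrt{7}}{4} - \frac{119}{540} + e^{-6}

Any candidate F(x) must reproduce f(x) exactly when differentiated.
F(x) = - \frac{3 \sqrt{\frac{3 x^{2}}{2} + 1}}{4} + e^{- 3 x} - \frac{1}{3 \left(x^{2} + 5\right)} is an antiderivative of f.
Check: d/dx[- \frac{3 \sqrt{\frac{3 x^{2}}{2} + 1}}{4} + e^{- 3 x} - \frac{1}{3 \left(x^{2} + 5\right)}] = \frac{- 27 \sqrt{2} x^{5} e^{3 x} - 72 x^{4} \sqrt{3 x^{2} + 2} - 270 \sqrt{2} x^{3} e^{3 x} - 720 x^{2} \sqrt{3 x^{2} + 2} + 16 x \sqrt{3 x^{2} + 2} e^{3 x} - 675 \sqrt{2} x e^{3 x} - 1800 \sqrt{3 x^{2} + 2}}{24 x^{4} \sqrt{3 x^{2} + 2} e^{3 x} + 240 x^{2} \sqrt{3 x^{2} + 2} e^{3 x} + 600 \sqrt{3 x^{2} + 2} e^{3 x}}, which equals f(x).
F(2) = - \frac{3 \sqrt{7}}{4} - \frac{1}{27} + e^{-6}; F(0) = \frac{11}{60}.
Integral = F(2) - F(0) = - \frac{3 \sqrt{7}}{4} - \frac{119}{540} + e^{-6}.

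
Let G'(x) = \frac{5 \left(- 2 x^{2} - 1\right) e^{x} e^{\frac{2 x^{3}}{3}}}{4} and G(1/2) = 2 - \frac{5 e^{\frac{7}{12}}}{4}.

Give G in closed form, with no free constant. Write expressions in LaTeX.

The substitution u = \frac{2 x^{3}}{3} + x works: G'(x) is exactly (dG/du)*(du/dx) for that inner function.
A general antiderivative is - \frac{5 e^{\frac{2 x^{3}}{3} + x}}{4} + C.
The condition gives C = 2 - \frac{5 e^{\frac{7}{12}}}{4} - (- \frac{5 e^{\frac{7}{12}}}{4}) = 2.
So G(x) = - \frac{5 e^{x} e^{\frac{2 x^{3}}{3}}}{4} + 2.
Check: d/dx[- \frac{5 e^{x} e^{\frac{2 x^{3}}{3}}}{4} + 2] = - \frac{5 x^{2} e^{x} e^{\frac{2 x^{3}}{3}}}{2} - \frac{5 e^{x} e^{\frac{2 x^{3}}{3}}}{4}, which equals G'(x).

G(x) = - \frac{5 e^{x} e^{\frac{2 x^{3}}{3}}}{4} + 2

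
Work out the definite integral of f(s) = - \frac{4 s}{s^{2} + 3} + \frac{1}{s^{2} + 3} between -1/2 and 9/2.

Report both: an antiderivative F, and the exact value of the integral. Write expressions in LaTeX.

Antiderivative: F(s) = - 2 \log{\left(s^{2} + 3 \right)} + \frac{\sqrt{3} \operatorname{atan}{\left(\frac{\sqrt{3} s}{3} \right)}}{3}; value = - 2 \log{\left(\frac{93}{4} \right)} + \frac{\sqrt{3} \operatorname{atan}{\left(\frac{\sqrt{3}}{6} \right)}}{3} + \frac{\sqrt{3} \operatorname{atan}{\left(\frac{3 \sqrt{3}}{2} \right)}}{3} + 2 \log{\left(\frac{13}{4} \right)}

Integrate term by term and add the pieces.
F(s) = - 2 \log{\left(s^{2} + 3 \right)} + \frac{\sqrt{3} \operatorname{atan}{\left(\frac{\sqrt{3} s}{3} \right)}}{3} is an antiderivative of f.
Check: d/ds[- 2 \log{\left(s^{2} + 3 \right)} + \frac{\sqrt{3} \operatorname{atan}{\left(\frac{\sqrt{3} s}{3} \right)}}{3}] = \frac{1 - 4 s}{s^{2} + 3}, which equals f(s).
F(9/2) = - 2 \log{\left(\frac{93}{4} \right)} + \frac{\sqrt{3} \operatorname{atan}{\left(\frac{3 \sqrt{3}}{2} \right)}}{3}; F(-1/2) = - 2 \log{\left(\frac{13}{4} \right)} - \frac{\sqrt{3} \operatorname{atan}{\left(\frac{\sqrt{3}}{6} \right)}}{3}.
Integral = F(9/2) - F(-1/2) = - 2 \log{\left(\frac{93}{4} \right)} + \frac{\sqrt{3} \operatorname{atan}{\left(\frac{\sqrt{3}}{6} \right)}}{3} + \frac{\sqrt{3} \operatorname{atan}{\left(\frac{3 \sqrt{3}}{2} \right)}}{3} + 2 \log{\left(\frac{13}{4} \right)}.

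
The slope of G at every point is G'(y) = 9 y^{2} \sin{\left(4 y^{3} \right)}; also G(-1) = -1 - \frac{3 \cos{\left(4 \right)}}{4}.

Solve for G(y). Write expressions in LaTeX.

G(y) = - \frac{3 \cos{\left(4 y^{3} \right)}}{4} - 1

G'(y) matches the chain-rule pattern g'(h)*h' with inner function h(y) = 4 y^{3}; substituting u = h(y) collapses the integral.
A general antiderivative is - \frac{3 \cos{\left(4 y^{3} \right)}}{4} + C.
The condition gives C = -1 - \frac{3 \cos{\left(4 \right)}}{4} - (- \frac{3 \cos{\left(4 \right)}}{4}) = -1.
So G(y) = - \frac{3 \cos{\left(4 y^{3} \right)}}{4} - 1.
Check: d/dy[- \frac{3 \cos{\left(4 y^{3} \right)}}{4} - 1] = 9 y^{2} \sin{\left(4 y^{3} \right)} = G'(y).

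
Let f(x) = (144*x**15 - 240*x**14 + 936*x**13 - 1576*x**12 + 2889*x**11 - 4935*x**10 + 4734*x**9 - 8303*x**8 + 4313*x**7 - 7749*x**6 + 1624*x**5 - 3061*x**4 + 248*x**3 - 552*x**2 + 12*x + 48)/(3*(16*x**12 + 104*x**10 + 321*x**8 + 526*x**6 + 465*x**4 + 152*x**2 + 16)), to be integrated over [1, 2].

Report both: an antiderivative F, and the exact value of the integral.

Any candidate F(x) must reproduce f(x) exactly when differentiated.
F(x) = (36*x**10 - 80*x**9 + 117*x**8 - 276*x**7 + 291*x**6 - 416*x**5 + 426*x**4 - 108*x**3 + 538*x**2 + 48*x + 112)/(48*x**6 + 156*x**4 + 228*x**2 + 48) is an antiderivative of f.
Check: d/dx[(36*x**10 - 80*x**9 + 117*x**8 - 276*x**7 + 291*x**6 - 416*x**5 + 426*x**4 - 108*x**3 + 538*x**2 + 48*x + 112)/(48*x**6 + 156*x**4 + 228*x**2 + 48)] = (144*x**15 - 240*x**14 + 936*x**13 - 1576*x**12 + 2889*x**11 - 4935*x**10 + 4734*x**9 - 8303*x**8 + 4313*x**7 - 7749*x**6 + 1624*x**5 - 3061*x**4 + 248*x**3 - 552*x**2 + 12*x + 48)/(48*x**12 + 312*x**10 + 963*x**8 + 1578*x**6 + 1395*x**4 + 456*x**2 + 48), which equals f(x).
F(2) = 173/272; F(1) = 43/30.
Integral = F(2) - F(1) = -3253/4080.

Antiderivative: F(x) = (36*x**10 - 80*x**9 + 117*x**8 - 276*x**7 + 291*x**6 - 416*x**5 + 426*x**4 - 108*x**3 + 538*x**2 + 48*x + 112)/(48*x**6 + 156*x**4 + 228*x**2 + 48); value = -3253/4080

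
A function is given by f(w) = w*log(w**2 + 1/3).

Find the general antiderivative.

Check any antiderivative F(w) by computing F'(w) and comparing it with f(w).
Check: d/dw[(3*w**2*log(w**2 + 1/3) - 3*w**2 + log(3*w**2 + 1))/6] = w*log(w**2 + 1/3) = f(w).

F(w) = (3*w**2*log(w**2 + 1/3) - 3*w**2 + log(3*w**2 + 1))/6 + C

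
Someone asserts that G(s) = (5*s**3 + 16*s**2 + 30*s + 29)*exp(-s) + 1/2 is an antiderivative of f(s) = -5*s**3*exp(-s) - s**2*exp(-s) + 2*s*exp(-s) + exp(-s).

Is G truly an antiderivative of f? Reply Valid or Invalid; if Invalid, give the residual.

d/ds[G] = (-5*s**3 - s**2 + 2*s + 1)*exp(-s)
This equals f(s) exactly, so the claim holds.

Valid. The derivative of G reproduces f.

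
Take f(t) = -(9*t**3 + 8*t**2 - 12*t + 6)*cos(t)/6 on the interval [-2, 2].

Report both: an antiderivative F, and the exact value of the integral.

Antiderivative: F(t) = -(9*t**3*sin(t) + 8*t**2*sin(t) + 27*t**2*cos(t) - 66*t*sin(t) + 16*t*cos(t) - 10*sin(t) - 66*cos(t))/6; value = -22*sin(2)/3 - 32*cos(2)/3

For F(t) to be correct the identity F'(t) - f(t) = 0 must hold.
F(t) = -(9*t**3*sin(t) + 8*t**2*sin(t) + 27*t**2*cos(t) - 66*t*sin(t) + 16*t*cos(t) - 10*sin(t) - 66*cos(t))/6 is an antiderivative of f.
Check: d/dt[-(9*t**3*sin(t) + 8*t**2*sin(t) + 27*t**2*cos(t) - 66*t*sin(t) + 16*t*cos(t) - 10*sin(t) - 66*cos(t))/6] = -3*t**3*cos(t)/2 - 4*t**2*cos(t)/3 + 2*t*cos(t) - cos(t), which equals f(t).
F(2) = -37*cos(2)/3 + 19*sin(2)/3; F(-2) = -5*cos(2)/3 + 41*sin(2)/3.
Integral = F(2) - F(-2) = -22*sin(2)/3 - 32*cos(2)/3.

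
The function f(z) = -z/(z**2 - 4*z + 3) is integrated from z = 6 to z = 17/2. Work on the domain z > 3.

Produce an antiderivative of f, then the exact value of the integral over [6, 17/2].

Factor the denominator ((z - 3)*(z - 1)) and decompose: f = 1/(2*(z - 1)) - 3/(2*(z - 3)); each piece integrates to a log, atan, or power term.
F(z) = -3*log(z - 3)/2 + log(z - 1)/2 is an antiderivative of f.
Check: d/dz[-3*log(z - 3)/2 + log(z - 1)/2] = -z/(z**2 - 4*z + 3) = f(z).
F(17/2) = -3*log(11/2)/2 + log(15/2)/2; F(6) = -3*log(3)/2 + log(5)/2.
Integral = F(17/2) - F(6) = -3*log(11/2)/2 - log(5)/2 + log(15/2)/2 + 3*log(3)/2.

Antiderivative: F(z) = -3*log(z - 3)/2 + log(z - 1)/2; value = -3*log(11/2)/2 - log(5)/2 + log(15/2)/2 + 3*log(3)/2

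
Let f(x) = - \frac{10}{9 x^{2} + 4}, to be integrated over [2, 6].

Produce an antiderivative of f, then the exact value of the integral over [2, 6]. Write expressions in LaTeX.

Antiderivative: F(x) = - \frac{5 \operatorname{atan}{\left(\frac{3 x}{2} \right)}}{3}; value = - \frac{5 \operatorname{atan}{\left(9 \right)}}{3} + \frac{5 \operatorname{atan}{\left(3 \right)}}{3}

A first test for any F(x): its x-derivative must equal f(x) identically.
F(x) = - \frac{5 \operatorname{atan}{\left(\frac{3 x}{2} \right)}}{3} is an antiderivative of f.
Check: d/dx[- \frac{5 \operatorname{atan}{\left(\frac{3 x}{2} \right)}}{3}] = - \frac{10}{9 x^{2} + 4} = f(x).
F(6) = - \frac{5 \operatorname{atan}{\left(9 \right)}}{3}; F(2) = - \frac{5 \operatorname{atan}{\left(3 \right)}}{3}.
Integral = F(6) - F(2) = - \frac{5 \operatorname{atan}{\left(9 \right)}}{3} + \frac{5 \operatorname{atan}{\left(3 \right)}}{3}.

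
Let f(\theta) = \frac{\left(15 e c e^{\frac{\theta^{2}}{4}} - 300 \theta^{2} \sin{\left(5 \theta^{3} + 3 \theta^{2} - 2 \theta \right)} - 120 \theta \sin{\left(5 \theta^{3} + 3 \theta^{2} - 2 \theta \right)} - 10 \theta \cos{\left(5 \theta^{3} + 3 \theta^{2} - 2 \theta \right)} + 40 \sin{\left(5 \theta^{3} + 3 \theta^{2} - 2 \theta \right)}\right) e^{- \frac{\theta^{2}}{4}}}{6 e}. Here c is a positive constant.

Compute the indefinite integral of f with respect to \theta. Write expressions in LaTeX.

F(\theta) = \frac{\left(15 e c \theta e^{\frac{\theta^{2}}{4}} + 20 \cos{\left(5 \theta^{3} + 3 \theta^{2} - 2 \theta \right)}\right) e^{- \frac{\theta^{2}}{4}}}{6 e} + C

An antiderivative F(\theta) passes only if d/d\theta[F] lands on f(\theta) exactly.
Check: d/d\theta[\frac{\left(15 e c \theta e^{\frac{\theta^{2}}{4}} + 20 \cos{\left(5 \theta^{3} + 3 \theta^{2} - 2 \theta \right)}\right) e^{- \frac{\theta^{2}}{4}}}{6 e}] = \frac{\left(15 e c e^{\frac{\theta^{2}}{4}} - 300 \theta^{2} \sin{\left(5 \theta^{3} + 3 \theta^{2} - 2 \theta \right)} - 120 \theta \sin{\left(5 \theta^{3} + 3 \theta^{2} - 2 \theta \right)} - 10 \theta \cos{\left(5 \theta^{3} + 3 \theta^{2} - 2 \theta \right)} + 40 \sin{\left(5 \theta^{3} + 3 \theta^{2} - 2 \theta \right)}\right) e^{- \frac{\theta^{2}}{4}}}{6 e} = f(\theta).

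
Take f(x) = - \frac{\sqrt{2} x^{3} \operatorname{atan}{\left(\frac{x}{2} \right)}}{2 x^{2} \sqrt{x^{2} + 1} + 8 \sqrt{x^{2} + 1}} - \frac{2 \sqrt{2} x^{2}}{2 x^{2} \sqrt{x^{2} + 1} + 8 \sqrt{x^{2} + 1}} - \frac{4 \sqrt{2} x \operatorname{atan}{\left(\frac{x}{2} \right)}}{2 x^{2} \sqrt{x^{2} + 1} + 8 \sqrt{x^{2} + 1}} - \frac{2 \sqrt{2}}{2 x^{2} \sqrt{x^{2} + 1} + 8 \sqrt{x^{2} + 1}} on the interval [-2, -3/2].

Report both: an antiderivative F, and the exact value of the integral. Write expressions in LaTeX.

Antiderivative: F(x) = - \frac{\sqrt{2} \sqrt{x^{2} + 1} \operatorname{atan}{\left(\frac{x}{2} \right)}}{2}; value = - \frac{\sqrt{10} \pi}{8} + \frac{\sqrt{26} \operatorname{atan}{\left(\frac{3}{4} \right)}}{4}

f has the shape u'v + uv' for u = - \frac{\sqrt{2 x^{2} + 2}}{2} and v = \operatorname{atan}{\left(\frac{x}{2} \right)} — it is the derivative of the product u*v.
F(x) = - \frac{\sqrt{2} \sqrt{x^{2} + 1} \operatorname{atan}{\left(\frac{x}{2} \right)}}{2} is an antiderivative of f.
Check: d/dx[- \frac{\sqrt{2} \sqrt{x^{2} + 1} \operatorname{atan}{\left(\frac{x}{2} \right)}}{2}] = \frac{- \sqrt{2} x^{3} \operatorname{atan}{\left(\frac{x}{2} \right)} - 2 \sqrt{2} x^{2} - 4 \sqrt{2} x \operatorname{atan}{\left(\frac{x}{2} \right)} - 2 \sqrt{2}}{2 x^{2} \sqrt{x^{2} + 1} + 8 \sqrt{x^{2} + 1}}, which equals f(x).
F(-3/2) = \frac{\sqrt{26} \operatorname{atan}{\left(\frac{3}{4} \right)}}{4}; F(-2) = \frac{\sqrt{10} \pi}{8}.
Integral = F(-3/2) - F(-2) = - \frac{\sqrt{10} \pi}{8} + \frac{\sqrt{26} \operatorname{atan}{\left(\frac{3}{4} \right)}}{4}.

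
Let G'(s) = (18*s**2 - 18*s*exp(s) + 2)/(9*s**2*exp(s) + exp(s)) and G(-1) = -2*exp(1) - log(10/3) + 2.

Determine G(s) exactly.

G(s) = (-exp(s)*log(3*s**2 + 1/3) + 2*exp(s) - 2)*exp(-s)

For G(s) to be correct, d/ds[G] must agree with the stated G'(s) identically.
A general antiderivative is -log(3*s**2 + 1/3) - 2*exp(-s) + C.
The condition gives C = -2*exp(1) - log(10/3) + 2 - (-2*exp(1) - log(10/3)) = 2.
So G(s) = (-exp(s)*log(3*s**2 + 1/3) + 2*exp(s) - 2)*exp(-s).
Check: d/ds[(-exp(s)*log(3*s**2 + 1/3) + 2*exp(s) - 2)*exp(-s)] = (18*s**2 - 18*s*exp(s) + 2)/(9*s**2*exp(s) + exp(s)) = G'(s).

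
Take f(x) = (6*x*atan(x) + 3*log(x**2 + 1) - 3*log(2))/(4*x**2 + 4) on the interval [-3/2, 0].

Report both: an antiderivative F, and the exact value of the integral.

Recognize the product-rule pattern: f = u'v + uv' with u = 3*atan(x)/4, v = log(x**2/2 + 1/2), so integration by parts undoes it.
F(x) = 3*log(x**2/2 + 1/2)*atan(x)/4 is an antiderivative of f.
Check: d/dx[3*log(x**2/2 + 1/2)*atan(x)/4] = (6*x*atan(x) + 3*log(x**2 + 1) - 3*log(2))/(4*x**2 + 4) = f(x).
F(0) = 0; F(-3/2) = -3*log(13/8)*atan(3/2)/4.
Integral = F(0) - F(-3/2) = 3*log(13/8)*atan(3/2)/4.

Antiderivative: F(x) = 3*log(x**2/2 + 1/2)*atan(x)/4; value = 3*log(13/8)*atan(3/2)/4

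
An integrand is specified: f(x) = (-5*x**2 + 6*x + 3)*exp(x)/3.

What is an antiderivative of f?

Recognize the product-rule pattern: f = u'v + uv' with u = -5*x**2/3 + 16*x/3 - 13/3, v = exp(x), so integration by parts undoes it.
Check: d/dx[-5*x**2*exp(x)/3 + 16*x*exp(x)/3 - 13*exp(x)/3] = -5*x**2*exp(x)/3 + 2*x*exp(x) + exp(x), which equals f(x).

An antiderivative is F(x) = -5*x**2*exp(x)/3 + 16*x*exp(x)/3 - 13*exp(x)/3.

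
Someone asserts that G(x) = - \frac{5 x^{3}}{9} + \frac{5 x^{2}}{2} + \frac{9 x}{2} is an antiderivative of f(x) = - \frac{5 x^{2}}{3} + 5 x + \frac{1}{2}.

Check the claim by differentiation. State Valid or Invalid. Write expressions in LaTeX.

Invalid: d/dx[G] - f = 4, which is not 0.

d/dx[G] = - \frac{5 x^{2}}{3} + 5 x + \frac{9}{2}
d/dx[G] - f(x) = 4 != 0.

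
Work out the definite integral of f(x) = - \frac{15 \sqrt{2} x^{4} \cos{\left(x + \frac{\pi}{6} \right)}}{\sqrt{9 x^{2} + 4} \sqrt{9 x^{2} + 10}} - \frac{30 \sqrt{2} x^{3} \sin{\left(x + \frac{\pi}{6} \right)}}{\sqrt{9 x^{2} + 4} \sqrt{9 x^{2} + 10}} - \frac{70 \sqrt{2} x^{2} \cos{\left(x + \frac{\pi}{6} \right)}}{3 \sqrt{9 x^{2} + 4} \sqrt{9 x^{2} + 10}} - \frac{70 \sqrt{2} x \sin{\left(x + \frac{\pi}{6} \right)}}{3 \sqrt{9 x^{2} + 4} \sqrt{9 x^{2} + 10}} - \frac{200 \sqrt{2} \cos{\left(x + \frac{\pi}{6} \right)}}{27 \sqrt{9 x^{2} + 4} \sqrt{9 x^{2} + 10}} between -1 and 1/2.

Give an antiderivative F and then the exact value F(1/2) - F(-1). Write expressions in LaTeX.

Antiderivative: F(x) = - \frac{10 \sqrt{\frac{3 x^{2}}{2} + \frac{5}{3}} \sqrt{3 x^{2} + \frac{4}{3}} \sin{\left(x + \frac{\pi}{6} \right)}}{9}; value = - \frac{175 \sqrt{2} \sin{\left(\frac{1}{2} + \frac{\pi}{6} \right)}}{108} + \frac{5 \sqrt{494} \cos{\left(1 + \frac{\pi}{3} \right)}}{27}

Integrate term by term and add the pieces.
F(x) = - \frac{10 \sqrt{\frac{3 x^{2}}{2} + \frac{5}{3}} \sqrt{3 x^{2} + \frac{4}{3}} \sin{\left(x + \frac{\pi}{6} \right)}}{9} is an antiderivative of f.
Check: d/dx[- \frac{10 \sqrt{\frac{3 x^{2}}{2} + \frac{5}{3}} \sqrt{3 x^{2} + \frac{4}{3}} \sin{\left(x + \frac{\pi}{6} \right)}}{9}] = \frac{- 405 \sqrt{2} x^{4} \cos{\left(x + \frac{\pi}{6} \right)} - 810 \sqrt{2} x^{3} \sin{\left(x + \frac{\pi}{6} \right)} - 630 \sqrt{2} x^{2} \cos{\left(x + \frac{\pi}{6} \right)} - 630 \sqrt{2} x \sin{\left(x + \frac{\pi}{6} \right)} - 200 \sqrt{2} \cos{\left(x + \frac{\pi}{6} \right)}}{27 \sqrt{9 x^{2} + 4} \sqrt{9 x^{2} + 10}}, which equals f(x).
F(1/2) = - \frac{175 \sqrt{2} \sin{\left(\frac{1}{2} + \frac{\pi}{6} \right)}}{108}; F(-1) = - \frac{5 \sqrt{494} \cos{\left(1 + \frac{\pi}{3} \right)}}{27}.
Integral = F(1/2) - F(-1) = - \frac{175 \sqrt{2} \sin{\left(\frac{1}{2} + \frac{\pi}{6} \right)}}{108} + \frac{5 \sqrt{494} \cos{\left(1 + \frac{\pi}{3} \right)}}{27}.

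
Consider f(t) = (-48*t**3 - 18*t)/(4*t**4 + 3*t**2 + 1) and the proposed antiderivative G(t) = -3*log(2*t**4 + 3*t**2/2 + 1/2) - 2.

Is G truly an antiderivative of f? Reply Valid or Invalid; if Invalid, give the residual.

d/dt[G] = (-48*t**3 - 18*t)/(4*t**4 + 3*t**2 + 1)
This equals f(t) exactly, so the claim holds.

Valid - differentiating G returns exactly f.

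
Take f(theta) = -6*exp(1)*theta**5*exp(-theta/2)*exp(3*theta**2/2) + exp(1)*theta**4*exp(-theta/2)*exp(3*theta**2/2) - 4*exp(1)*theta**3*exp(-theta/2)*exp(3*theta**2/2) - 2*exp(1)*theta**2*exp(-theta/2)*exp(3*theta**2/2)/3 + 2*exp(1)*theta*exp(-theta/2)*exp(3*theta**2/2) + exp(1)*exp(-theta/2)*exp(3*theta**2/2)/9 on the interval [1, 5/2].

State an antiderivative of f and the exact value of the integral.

f has the shape u'v + uv' for u = -(2*theta**2 - 2/3)**2/2 and v = exp(3*theta**2/2 - theta/2 + 1) — it is the derivative of the product u*v.
F(theta) = -2*exp(1)*theta**4*exp(-theta/2)*exp(3*theta**2/2) + 4*exp(1)*theta**2*exp(-theta/2)*exp(3*theta**2/2)/3 - 2*exp(1)*exp(-theta/2)*exp(3*theta**2/2)/9 is an antiderivative of f.
Check: d/dtheta[-2*exp(1)*theta**4*exp(-theta/2)*exp(3*theta**2/2) + 4*exp(1)*theta**2*exp(-theta/2)*exp(3*theta**2/2)/3 - 2*exp(1)*exp(-theta/2)*exp(3*theta**2/2)/9] = (-54*exp(1)*theta**5*exp(3*theta**2/2) + 9*exp(1)*theta**4*exp(3*theta**2/2) - 36*exp(1)*theta**3*exp(3*theta**2/2) - 6*exp(1)*theta**2*exp(3*theta**2/2) + 18*exp(1)*theta*exp(3*theta**2/2) + exp(1)*exp(3*theta**2/2))*exp(-theta/2)/9, which equals f(theta).
F(5/2) = -5041*exp(73/8)/72; F(1) = -8*exp(2)/9.
Integral = F(5/2) - F(1) = -5041*exp(73/8)/72 + 8*exp(2)/9.

Antiderivative: F(theta) = -2*exp(1)*theta**4*exp(-theta/2)*exp(3*theta**2/2) + 4*exp(1)*theta**2*exp(-theta/2)*exp(3*theta**2/2)/3 - 2*exp(1)*exp(-theta/2)*exp(3*theta**2/2)/9; value = -5041*exp(73/8)/72 + 8*exp(2)/9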